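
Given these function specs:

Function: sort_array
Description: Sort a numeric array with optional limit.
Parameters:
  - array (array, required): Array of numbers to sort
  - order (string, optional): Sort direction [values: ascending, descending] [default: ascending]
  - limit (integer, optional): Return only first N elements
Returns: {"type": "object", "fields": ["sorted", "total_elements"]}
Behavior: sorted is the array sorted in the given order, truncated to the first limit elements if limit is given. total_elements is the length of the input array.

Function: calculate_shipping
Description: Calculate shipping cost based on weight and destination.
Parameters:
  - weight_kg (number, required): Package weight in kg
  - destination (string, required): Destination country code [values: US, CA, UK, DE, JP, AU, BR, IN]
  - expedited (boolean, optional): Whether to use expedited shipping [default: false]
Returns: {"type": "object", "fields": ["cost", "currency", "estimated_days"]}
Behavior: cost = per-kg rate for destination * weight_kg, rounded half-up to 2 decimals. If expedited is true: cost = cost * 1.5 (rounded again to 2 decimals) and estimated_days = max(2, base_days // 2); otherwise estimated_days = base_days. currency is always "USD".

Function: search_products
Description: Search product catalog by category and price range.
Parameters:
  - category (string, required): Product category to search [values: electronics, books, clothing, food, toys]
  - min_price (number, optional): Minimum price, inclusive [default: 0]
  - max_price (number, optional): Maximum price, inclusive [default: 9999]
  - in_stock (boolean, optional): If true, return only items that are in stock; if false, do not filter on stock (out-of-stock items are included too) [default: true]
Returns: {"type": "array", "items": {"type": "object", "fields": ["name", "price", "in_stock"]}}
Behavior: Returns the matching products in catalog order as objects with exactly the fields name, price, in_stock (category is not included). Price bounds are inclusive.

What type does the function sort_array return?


The sort_array spec declares Returns: {"type": "object", "fields": ["sorted", "total_elements"]}
Type:
object


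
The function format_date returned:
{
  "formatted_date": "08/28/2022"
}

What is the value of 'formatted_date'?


08/28/2022


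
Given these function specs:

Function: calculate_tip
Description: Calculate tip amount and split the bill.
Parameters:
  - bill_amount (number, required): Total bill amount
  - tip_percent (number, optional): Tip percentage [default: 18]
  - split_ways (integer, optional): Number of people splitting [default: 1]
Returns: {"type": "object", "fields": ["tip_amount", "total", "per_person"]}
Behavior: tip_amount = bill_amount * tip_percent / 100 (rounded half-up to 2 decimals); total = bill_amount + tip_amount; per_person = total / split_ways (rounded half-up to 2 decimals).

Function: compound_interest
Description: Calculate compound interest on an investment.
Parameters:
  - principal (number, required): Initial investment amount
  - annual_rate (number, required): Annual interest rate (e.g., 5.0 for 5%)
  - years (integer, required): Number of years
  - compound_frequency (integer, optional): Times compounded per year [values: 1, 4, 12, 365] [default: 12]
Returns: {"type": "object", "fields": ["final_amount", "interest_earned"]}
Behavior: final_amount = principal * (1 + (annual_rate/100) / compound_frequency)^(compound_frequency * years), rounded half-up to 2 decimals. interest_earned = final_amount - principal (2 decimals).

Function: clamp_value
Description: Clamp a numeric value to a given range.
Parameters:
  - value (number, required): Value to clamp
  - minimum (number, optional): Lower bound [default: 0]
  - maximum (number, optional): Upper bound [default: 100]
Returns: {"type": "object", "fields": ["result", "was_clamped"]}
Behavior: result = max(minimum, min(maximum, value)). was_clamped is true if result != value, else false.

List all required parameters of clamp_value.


Parameters of clamp_value and their required/optional flag:
  value: required
  minimum: optional
  maximum: optional
value


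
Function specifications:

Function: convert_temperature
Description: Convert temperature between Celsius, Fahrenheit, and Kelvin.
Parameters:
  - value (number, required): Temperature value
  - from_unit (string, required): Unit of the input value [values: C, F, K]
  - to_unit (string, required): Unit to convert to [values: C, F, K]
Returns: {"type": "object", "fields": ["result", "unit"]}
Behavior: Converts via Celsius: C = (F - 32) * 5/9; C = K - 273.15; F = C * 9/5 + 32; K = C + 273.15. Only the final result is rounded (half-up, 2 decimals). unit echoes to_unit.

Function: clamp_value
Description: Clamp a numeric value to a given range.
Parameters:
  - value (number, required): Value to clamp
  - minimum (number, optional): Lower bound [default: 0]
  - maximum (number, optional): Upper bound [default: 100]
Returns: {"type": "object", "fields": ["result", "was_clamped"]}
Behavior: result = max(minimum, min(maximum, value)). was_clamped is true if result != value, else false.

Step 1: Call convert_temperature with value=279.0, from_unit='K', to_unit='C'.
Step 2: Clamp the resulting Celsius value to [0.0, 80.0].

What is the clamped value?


Step 1: convert_temperature(value=279.0, from_unit=K, to_unit=C)
  To C: 279 - 273.15 = 5.85
  Target is C: 5.85
  Round to 2 decimals: 5.85
  -> result = 5.85 C
Step 2: clamp_value(value=5.85, minimum=0.0, maximum=80.0)
  result = max(0.0, min(80.0, 5.85)) = max(0.0, 5.85) = 5.85
  was_clamped = (5.85 != 5.85) = false
  -> result = 5.85
5.85


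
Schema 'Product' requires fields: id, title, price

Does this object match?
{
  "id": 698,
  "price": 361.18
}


Checking required fields...
Missing: title
Invalid - missing required field 'title'


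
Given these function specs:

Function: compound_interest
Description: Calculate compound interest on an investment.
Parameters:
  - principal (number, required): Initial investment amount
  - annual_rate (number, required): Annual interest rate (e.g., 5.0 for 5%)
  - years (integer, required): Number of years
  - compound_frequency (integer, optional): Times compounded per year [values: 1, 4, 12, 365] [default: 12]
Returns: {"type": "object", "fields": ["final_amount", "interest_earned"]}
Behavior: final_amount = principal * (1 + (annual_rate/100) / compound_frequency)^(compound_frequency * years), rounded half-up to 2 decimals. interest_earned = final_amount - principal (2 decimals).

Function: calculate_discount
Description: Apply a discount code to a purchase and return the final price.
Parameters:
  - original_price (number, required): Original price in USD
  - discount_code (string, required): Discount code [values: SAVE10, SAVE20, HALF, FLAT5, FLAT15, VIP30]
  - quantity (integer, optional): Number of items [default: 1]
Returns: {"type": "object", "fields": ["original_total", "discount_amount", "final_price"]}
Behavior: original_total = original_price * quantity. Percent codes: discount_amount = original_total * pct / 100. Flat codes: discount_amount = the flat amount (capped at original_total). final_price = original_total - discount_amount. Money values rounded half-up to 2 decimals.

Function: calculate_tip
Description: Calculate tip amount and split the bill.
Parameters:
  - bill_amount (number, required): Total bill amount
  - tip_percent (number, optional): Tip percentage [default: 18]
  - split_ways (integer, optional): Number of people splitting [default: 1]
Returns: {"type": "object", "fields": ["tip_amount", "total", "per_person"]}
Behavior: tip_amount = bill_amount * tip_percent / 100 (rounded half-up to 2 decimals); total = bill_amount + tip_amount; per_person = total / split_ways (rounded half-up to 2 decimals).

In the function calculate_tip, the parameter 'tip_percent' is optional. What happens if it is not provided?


The calculate_tip spec declares:
  - tip_percent (number, optional): Tip percentage [default: 18]
It defaults to 18


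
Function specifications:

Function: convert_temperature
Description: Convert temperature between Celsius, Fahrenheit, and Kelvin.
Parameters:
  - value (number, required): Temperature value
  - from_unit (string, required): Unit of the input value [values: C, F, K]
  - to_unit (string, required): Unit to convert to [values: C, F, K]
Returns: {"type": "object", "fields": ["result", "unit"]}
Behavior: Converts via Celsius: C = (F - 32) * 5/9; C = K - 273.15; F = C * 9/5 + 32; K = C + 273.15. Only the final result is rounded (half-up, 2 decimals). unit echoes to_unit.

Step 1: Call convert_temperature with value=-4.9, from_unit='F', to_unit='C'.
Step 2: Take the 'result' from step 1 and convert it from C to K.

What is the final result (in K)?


Step 1: convert_temperature(value=-4.9, from_unit=F, to_unit=C)
  To C: (-4.9 - 32) * 5/9 = -20.5
  Target is C: -20.5
  Round to 2 decimals: -20.5
  -> result = -20.5 C
Step 2: convert_temperature(value=-20.5, from_unit=C, to_unit=K)
  Input already in C: -20.5
  To K: -20.5 + 273.15 = 252.65
  Round to 2 decimals: 252.65
  -> result = 252.65 K
252.65 K


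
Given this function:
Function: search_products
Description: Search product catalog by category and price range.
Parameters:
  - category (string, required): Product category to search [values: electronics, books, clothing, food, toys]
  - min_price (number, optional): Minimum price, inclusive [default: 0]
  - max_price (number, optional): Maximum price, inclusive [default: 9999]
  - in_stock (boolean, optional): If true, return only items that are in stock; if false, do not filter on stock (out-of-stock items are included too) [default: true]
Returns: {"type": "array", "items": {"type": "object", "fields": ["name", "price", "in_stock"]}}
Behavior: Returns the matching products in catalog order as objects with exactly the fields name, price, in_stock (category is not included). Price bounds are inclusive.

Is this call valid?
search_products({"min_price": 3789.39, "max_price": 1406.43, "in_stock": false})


Checking required parameters...
Missing required parameter: category
Invalid - missing required parameter 'category'


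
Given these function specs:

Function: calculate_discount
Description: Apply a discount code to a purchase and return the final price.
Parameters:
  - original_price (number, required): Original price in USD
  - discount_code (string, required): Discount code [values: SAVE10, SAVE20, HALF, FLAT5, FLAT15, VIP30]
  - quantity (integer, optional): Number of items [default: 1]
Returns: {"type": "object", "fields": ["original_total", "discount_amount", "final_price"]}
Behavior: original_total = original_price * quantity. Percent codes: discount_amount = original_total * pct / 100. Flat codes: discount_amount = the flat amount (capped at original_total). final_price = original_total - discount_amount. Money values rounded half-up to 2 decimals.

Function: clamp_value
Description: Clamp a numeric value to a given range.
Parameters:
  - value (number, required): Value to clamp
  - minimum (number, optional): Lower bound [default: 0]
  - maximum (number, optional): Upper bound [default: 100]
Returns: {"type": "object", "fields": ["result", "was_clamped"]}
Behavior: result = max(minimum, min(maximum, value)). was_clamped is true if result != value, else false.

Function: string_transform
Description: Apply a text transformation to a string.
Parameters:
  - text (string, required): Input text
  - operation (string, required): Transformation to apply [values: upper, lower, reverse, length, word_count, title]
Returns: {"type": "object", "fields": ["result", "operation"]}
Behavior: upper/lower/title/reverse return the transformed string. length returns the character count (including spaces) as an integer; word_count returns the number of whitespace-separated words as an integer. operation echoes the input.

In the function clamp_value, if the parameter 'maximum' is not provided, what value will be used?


The clamp_value spec declares:
  - maximum (number, optional): Upper bound [default: 100]
Default:
100


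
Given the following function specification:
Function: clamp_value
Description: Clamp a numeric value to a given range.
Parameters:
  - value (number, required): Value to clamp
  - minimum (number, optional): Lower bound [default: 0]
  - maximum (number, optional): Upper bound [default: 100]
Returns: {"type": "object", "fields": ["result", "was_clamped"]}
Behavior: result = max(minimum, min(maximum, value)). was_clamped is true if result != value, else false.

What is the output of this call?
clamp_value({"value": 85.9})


Defaults applied: minimum=0, maximum=100
result = max(0, min(100, 85.9)) = max(0, 85.9) = 85.9
was_clamped = (85.9 != 85.9) = false
Output:
{"result": 85.9, "was_clamped": false}


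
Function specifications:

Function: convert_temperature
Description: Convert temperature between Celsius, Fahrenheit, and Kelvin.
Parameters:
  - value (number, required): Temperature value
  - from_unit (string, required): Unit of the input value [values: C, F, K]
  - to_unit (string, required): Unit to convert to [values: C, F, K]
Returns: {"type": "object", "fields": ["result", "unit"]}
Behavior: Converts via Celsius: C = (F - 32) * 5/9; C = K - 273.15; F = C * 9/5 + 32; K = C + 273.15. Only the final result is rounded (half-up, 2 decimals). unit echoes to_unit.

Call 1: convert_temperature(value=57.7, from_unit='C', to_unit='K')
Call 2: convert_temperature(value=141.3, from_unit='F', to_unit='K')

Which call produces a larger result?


Call 1:
  Input already in C: 57.7
  To K: 57.7 + 273.15 = 330.85
  Round to 2 decimals: 330.85
  -> 330.85 K
Call 2:
  To C: (141.3 - 32) * 5/9 = 60.722222
  To K: 60.722222 + 273.15 = 333.872222
  Round to 2 decimals: 333.87
  -> 333.87 K
Call 2 (333.87 K)


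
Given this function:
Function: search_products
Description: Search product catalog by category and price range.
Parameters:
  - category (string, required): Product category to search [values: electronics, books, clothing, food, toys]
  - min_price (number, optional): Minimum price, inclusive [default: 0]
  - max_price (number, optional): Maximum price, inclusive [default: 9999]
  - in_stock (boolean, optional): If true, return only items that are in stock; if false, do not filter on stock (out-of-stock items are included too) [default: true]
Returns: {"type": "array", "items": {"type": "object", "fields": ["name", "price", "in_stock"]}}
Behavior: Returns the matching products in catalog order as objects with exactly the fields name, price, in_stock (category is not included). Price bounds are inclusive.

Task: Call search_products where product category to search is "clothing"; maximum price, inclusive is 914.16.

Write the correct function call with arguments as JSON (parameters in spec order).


Mapping each described value to its parameter name:
  'Product category to search' -> category = "clothing"
  'Maximum price, inclusive' -> max_price = 914.16
search_products({"category": "clothing", "max_price": 914.16})


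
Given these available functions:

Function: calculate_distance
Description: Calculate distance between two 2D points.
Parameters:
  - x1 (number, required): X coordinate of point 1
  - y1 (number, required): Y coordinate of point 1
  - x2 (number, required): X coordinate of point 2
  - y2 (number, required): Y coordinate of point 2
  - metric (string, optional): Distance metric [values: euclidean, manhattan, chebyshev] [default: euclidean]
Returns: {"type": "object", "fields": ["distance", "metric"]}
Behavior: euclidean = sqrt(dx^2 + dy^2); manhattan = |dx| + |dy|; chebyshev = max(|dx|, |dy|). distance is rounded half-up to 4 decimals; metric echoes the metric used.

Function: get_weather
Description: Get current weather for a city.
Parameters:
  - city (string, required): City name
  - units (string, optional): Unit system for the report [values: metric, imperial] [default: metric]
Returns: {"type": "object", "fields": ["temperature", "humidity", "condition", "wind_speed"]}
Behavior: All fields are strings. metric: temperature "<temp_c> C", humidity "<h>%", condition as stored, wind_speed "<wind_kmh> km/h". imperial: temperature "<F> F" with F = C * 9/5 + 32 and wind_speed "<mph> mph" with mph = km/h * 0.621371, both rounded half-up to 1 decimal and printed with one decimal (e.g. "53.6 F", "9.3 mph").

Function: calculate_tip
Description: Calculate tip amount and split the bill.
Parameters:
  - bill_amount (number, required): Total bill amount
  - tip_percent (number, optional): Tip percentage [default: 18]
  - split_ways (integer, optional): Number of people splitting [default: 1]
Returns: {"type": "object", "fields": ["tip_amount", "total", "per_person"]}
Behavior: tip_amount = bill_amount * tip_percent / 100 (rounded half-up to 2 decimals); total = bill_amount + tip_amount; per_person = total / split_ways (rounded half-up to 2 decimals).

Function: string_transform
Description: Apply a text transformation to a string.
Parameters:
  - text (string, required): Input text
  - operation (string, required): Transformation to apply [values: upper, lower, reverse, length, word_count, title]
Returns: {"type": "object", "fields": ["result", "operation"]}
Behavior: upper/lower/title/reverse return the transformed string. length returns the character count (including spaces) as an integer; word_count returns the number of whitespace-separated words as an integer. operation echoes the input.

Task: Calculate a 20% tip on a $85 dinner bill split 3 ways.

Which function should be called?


The task needs a function whose description is: Calculate tip amount and split the bill.
calculate_tip


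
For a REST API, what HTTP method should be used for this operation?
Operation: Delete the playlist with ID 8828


GET = read, POST = create, PUT = update/replace, DELETE = remove
This operation is a removal.
DELETE


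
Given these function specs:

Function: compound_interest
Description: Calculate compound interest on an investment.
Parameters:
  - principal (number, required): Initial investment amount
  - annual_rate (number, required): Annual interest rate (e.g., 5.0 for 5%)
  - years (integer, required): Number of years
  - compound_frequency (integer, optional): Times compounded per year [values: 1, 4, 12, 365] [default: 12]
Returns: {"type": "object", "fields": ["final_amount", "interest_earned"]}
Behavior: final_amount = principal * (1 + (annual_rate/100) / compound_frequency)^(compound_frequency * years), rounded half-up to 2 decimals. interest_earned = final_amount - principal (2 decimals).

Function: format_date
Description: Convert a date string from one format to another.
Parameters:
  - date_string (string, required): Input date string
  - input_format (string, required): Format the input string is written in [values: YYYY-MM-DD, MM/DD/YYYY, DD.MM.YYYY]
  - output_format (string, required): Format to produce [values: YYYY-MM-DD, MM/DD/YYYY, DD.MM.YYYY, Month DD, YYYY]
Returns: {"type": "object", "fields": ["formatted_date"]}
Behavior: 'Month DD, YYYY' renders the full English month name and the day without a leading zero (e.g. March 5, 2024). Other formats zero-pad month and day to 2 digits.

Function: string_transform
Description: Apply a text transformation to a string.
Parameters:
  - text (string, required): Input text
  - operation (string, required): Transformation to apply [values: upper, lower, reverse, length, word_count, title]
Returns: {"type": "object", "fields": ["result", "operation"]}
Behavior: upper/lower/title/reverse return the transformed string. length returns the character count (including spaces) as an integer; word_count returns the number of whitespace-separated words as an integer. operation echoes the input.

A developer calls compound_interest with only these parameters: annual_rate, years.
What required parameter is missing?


Required parameters: principal, annual_rate, years
Provided: annual_rate, years
Missing: principal
principal


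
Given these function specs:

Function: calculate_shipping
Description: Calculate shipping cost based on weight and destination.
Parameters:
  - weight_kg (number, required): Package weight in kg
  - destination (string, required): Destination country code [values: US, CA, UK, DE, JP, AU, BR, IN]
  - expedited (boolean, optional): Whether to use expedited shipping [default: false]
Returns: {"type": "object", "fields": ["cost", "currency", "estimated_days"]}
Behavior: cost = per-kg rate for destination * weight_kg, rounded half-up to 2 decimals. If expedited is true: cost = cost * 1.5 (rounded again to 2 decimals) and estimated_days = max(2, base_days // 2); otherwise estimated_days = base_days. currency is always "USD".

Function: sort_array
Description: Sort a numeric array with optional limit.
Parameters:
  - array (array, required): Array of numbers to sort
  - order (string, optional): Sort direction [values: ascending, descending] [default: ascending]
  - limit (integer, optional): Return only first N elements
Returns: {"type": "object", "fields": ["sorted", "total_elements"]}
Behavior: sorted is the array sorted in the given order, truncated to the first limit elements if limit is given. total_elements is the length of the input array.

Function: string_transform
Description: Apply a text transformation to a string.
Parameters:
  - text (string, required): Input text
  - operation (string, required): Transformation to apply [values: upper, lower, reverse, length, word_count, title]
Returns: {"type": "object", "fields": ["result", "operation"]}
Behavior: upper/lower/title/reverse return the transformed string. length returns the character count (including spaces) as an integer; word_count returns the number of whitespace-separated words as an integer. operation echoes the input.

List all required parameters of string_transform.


Parameters of string_transform and their required/optional flag:
  text: required
  operation: required
operation, text


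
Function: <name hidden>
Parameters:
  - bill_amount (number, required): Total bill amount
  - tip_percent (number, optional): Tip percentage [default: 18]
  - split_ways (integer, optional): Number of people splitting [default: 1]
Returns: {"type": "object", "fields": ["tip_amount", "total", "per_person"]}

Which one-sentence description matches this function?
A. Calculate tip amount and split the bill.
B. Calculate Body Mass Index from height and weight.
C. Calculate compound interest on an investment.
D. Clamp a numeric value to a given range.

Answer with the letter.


Parameters bill_amount, tip_percent, split_ways and return ["tip_amount", "total", "per_person"] fit: Calculate tip amount and split the bill.
A


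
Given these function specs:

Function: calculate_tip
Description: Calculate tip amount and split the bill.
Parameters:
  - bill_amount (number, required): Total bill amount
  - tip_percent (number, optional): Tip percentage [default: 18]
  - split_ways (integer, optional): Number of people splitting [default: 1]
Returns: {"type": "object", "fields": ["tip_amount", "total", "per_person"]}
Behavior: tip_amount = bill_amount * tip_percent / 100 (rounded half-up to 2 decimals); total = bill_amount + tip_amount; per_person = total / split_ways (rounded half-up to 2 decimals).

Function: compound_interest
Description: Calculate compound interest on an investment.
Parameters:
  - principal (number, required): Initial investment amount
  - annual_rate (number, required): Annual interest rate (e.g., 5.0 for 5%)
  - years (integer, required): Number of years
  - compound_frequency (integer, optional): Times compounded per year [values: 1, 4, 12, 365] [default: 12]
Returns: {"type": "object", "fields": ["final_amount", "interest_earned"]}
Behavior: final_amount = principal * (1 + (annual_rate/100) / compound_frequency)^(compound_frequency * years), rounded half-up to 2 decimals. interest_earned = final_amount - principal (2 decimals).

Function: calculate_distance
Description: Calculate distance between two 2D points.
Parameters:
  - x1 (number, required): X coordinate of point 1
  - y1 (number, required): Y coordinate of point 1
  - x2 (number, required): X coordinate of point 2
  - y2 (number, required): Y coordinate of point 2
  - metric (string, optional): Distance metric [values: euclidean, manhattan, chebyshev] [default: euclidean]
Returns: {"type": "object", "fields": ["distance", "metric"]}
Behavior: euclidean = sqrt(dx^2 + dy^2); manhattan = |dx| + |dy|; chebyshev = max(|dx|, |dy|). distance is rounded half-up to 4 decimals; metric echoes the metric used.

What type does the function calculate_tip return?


The calculate_tip spec declares Returns: {"type": "object", "fields": ["tip_amount", "total", "per_person"]}
Type:
object


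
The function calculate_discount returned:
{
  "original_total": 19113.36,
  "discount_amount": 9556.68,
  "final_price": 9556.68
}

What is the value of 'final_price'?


9556.68


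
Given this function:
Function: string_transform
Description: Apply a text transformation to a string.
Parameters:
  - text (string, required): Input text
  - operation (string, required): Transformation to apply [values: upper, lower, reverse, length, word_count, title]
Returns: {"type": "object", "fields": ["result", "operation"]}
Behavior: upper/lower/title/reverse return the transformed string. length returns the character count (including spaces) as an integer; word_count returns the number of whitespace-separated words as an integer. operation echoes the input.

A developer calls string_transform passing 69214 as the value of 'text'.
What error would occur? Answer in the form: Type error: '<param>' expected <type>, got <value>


Spec: 'text' is declared as string; 69214 is an integer.
Type error: 'text' expected string, got 69214


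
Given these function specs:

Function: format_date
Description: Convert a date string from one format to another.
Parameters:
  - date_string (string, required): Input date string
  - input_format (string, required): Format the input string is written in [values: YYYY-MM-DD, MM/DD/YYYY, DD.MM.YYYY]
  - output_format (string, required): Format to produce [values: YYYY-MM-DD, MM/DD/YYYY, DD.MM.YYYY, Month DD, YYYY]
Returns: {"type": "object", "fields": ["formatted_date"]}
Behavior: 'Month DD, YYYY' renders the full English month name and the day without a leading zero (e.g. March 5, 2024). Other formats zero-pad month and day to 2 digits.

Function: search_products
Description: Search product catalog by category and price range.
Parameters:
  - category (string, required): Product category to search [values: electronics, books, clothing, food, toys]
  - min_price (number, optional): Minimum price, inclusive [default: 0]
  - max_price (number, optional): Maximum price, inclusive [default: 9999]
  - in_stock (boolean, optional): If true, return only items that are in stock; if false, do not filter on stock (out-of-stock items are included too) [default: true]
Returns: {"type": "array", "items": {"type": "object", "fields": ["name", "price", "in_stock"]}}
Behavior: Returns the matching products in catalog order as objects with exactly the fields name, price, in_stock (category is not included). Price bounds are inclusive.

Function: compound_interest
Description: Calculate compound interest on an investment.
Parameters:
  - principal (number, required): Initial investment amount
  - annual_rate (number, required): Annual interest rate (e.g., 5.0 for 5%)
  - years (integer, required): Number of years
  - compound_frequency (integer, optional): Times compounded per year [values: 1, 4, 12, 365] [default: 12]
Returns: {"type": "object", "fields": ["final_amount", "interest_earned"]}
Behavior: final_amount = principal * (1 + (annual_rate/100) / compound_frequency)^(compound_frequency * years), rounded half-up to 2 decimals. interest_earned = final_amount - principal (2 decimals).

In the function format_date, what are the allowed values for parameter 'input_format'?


The format_date spec declares:
  - input_format (string, required): Format the input string is written in [values: YYYY-MM-DD, MM/DD/YYYY, DD.MM.YYYY]
Allowed values:
YYYY-MM-DD, MM/DD/YYYY, DD.MM.YYYY


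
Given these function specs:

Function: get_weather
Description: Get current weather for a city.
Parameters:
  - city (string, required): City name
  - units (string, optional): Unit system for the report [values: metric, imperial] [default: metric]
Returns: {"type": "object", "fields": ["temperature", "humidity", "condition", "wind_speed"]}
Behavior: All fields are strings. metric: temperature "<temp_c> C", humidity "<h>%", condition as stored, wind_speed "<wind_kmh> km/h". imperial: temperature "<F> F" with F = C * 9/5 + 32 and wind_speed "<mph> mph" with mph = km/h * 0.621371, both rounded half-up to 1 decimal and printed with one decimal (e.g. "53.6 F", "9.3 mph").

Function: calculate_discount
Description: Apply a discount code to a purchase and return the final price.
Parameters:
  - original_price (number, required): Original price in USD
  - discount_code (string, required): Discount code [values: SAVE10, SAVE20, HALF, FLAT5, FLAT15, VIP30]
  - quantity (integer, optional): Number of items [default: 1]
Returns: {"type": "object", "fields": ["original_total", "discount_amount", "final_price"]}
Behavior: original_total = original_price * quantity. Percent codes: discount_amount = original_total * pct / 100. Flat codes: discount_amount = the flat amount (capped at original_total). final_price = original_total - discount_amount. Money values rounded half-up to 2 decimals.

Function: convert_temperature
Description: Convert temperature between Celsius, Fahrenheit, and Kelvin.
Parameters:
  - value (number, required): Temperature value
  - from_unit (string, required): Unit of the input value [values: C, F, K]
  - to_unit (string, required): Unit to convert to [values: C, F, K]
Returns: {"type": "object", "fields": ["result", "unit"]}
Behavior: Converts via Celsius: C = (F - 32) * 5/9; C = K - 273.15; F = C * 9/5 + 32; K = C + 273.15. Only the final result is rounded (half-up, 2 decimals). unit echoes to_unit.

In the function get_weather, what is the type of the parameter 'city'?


The get_weather spec declares:
  - city (string, required): City name
Type:
string


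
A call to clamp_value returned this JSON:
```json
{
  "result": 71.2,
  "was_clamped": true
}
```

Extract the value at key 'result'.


71.2


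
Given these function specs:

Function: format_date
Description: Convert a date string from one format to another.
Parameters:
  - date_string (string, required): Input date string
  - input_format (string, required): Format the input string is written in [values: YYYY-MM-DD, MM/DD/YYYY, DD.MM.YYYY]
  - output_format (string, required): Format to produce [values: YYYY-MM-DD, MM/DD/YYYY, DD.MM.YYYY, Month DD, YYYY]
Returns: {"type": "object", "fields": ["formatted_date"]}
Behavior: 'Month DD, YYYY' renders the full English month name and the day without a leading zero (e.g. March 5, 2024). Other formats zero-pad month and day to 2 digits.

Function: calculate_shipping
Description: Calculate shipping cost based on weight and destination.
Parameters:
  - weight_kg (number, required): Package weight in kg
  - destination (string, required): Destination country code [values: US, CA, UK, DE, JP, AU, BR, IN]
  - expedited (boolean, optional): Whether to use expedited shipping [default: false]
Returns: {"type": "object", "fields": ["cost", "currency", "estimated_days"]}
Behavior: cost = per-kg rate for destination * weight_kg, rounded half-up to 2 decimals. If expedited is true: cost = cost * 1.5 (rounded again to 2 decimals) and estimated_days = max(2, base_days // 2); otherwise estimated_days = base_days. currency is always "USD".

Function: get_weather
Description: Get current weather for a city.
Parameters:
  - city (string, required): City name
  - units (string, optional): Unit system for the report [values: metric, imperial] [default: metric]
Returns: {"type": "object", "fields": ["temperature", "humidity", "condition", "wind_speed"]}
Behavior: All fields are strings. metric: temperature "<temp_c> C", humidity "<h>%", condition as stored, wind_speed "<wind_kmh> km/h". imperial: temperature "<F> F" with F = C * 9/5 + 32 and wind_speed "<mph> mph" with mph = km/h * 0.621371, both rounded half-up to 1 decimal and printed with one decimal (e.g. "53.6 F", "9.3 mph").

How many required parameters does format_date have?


Parameters of format_date: date_string (required), input_format (required), output_format (required)
Required count:
3


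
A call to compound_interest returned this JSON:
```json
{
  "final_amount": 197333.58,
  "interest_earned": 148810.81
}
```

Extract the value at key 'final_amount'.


197333.58


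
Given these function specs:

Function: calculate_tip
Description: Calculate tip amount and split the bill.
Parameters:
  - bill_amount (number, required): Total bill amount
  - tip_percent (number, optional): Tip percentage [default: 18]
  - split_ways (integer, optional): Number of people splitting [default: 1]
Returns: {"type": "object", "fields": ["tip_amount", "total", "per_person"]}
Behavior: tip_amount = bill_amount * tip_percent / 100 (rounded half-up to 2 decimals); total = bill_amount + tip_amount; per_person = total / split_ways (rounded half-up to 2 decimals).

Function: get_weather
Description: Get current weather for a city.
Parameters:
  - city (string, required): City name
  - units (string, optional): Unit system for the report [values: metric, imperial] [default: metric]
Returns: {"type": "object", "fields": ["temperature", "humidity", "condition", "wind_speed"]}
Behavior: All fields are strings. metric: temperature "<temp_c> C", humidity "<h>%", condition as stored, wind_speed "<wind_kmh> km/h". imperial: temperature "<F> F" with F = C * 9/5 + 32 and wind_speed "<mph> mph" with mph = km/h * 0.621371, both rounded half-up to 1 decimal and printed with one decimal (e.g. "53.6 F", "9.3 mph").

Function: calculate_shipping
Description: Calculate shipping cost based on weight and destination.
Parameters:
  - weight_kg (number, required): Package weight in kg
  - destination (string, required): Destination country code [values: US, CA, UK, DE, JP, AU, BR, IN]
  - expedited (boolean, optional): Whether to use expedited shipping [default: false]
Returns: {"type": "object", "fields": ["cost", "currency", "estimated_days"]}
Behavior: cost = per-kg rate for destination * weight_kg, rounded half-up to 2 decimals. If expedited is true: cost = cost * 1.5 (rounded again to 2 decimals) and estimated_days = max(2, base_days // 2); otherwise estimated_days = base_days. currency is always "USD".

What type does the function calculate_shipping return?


The calculate_shipping spec declares Returns: {"type": "object", "fields": ["cost", "currency", "estimated_days"]}
Type:
object


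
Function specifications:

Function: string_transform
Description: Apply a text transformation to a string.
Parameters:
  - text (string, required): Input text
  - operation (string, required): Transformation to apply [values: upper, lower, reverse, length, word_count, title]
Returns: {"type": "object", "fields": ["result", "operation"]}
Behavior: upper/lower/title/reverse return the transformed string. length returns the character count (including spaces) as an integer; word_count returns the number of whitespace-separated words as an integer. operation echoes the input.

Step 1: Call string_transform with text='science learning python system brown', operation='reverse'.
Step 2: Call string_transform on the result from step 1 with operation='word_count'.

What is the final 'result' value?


Step 1: string_transform(text='science learning python system brown', operation='reverse')
  -> result = 'nworb metsys nohtyp gninrael ecneics'
Step 2: string_transform(text='nworb metsys nohtyp gninrael ecneics', operation='word_count')
  words: nworb, metsys, nohtyp, gninrael, ecneics -> 5
  -> result = 5
5


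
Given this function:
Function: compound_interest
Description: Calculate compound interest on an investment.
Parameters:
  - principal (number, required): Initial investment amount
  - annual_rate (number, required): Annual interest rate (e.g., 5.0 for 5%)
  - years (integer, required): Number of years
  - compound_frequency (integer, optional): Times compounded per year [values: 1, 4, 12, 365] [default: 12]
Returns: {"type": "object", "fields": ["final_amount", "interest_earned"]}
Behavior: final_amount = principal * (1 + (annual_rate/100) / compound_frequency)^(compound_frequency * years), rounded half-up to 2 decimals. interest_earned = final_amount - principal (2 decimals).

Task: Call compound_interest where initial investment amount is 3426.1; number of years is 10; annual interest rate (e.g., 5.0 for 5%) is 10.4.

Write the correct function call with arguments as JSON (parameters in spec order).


Mapping each described value to its parameter name:
  'Initial investment amount' -> principal = 3426.1
  'Number of years' -> years = 10
  'Annual interest rate (e.g., 5.0 for 5%)' -> annual_rate = 10.4
compound_interest({"principal": 3426.1, "annual_rate": 10.4, "years": 10})


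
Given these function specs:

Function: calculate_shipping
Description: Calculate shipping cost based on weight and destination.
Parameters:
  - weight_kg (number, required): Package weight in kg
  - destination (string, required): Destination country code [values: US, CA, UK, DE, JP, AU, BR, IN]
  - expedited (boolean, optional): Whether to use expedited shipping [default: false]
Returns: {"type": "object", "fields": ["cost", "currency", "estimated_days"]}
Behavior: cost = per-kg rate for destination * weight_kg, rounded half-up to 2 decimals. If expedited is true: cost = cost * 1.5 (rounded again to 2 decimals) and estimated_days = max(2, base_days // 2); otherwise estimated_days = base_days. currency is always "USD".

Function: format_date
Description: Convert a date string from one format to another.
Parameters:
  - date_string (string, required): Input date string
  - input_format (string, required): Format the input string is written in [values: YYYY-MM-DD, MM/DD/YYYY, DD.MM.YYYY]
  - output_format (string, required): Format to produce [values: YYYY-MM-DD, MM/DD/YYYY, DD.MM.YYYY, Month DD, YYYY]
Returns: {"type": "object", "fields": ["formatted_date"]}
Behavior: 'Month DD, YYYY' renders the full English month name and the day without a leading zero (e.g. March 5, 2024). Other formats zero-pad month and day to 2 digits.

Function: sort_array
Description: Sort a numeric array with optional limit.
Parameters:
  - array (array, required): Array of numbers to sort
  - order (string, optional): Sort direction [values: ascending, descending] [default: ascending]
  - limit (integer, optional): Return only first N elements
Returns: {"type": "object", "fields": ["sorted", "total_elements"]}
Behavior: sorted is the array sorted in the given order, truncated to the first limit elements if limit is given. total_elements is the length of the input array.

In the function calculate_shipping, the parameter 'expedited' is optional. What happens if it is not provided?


The calculate_shipping spec declares:
  - expedited (boolean, optional): Whether to use expedited shipping [default: false]
It defaults to false


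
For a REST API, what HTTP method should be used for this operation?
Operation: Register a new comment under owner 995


GET = read, POST = create, PUT = update/replace, DELETE = remove
This operation is a create.
POST


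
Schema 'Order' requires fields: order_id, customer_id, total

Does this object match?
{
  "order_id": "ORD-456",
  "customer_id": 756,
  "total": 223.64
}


Checking required fields... All present.
Valid - all required fields present


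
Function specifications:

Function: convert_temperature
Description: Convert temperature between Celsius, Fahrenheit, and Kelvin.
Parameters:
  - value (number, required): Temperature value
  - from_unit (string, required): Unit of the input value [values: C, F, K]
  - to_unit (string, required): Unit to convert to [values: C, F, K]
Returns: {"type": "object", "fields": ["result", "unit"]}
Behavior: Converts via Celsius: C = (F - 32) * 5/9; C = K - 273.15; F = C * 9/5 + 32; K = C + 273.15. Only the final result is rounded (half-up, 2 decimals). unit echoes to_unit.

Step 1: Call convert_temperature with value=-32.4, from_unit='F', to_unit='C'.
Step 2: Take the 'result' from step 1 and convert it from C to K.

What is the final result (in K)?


Step 1: convert_temperature(value=-32.4, from_unit=F, to_unit=C)
  To C: (-32.4 - 32) * 5/9 = -35.777778
  Target is C: -35.777778
  Round to 2 decimals: -35.78
  -> result = -35.78 C
Step 2: convert_temperature(value=-35.78, from_unit=C, to_unit=K)
  Input already in C: -35.78
  To K: -35.78 + 273.15 = 237.37
  Round to 2 decimals: 237.37
  -> result = 237.37 K
237.37 K
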